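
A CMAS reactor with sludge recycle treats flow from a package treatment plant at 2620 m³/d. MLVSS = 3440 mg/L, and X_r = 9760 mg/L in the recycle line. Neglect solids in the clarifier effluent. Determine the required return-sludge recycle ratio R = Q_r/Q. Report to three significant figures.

R ≈ 0.544

R = Q_r/Q = X/(X_r − X) = 3440 / (9760 − 3440) = 0.5443.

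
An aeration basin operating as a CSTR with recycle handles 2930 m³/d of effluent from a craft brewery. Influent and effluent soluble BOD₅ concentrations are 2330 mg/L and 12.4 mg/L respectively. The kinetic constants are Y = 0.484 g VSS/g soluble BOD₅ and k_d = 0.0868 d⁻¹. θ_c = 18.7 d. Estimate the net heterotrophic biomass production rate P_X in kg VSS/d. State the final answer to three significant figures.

Y_obs = Y / (1 + k_d θ_c) = 0.484 / (1 + 0.0868 × 18.7) = 0.484 / 2.623 = 0.1845.
ΔS = 2330 − 12.4 = 2318 mg/L, so the substrate removal rate is 2930 × 2318/1000 = 6791 kg soluble BOD₅/d.
So the net sludge growth is P_X = 0.1845 × 6791 = 1253 kg VSS/d.

P_X ≈ 1250 kg VSS/d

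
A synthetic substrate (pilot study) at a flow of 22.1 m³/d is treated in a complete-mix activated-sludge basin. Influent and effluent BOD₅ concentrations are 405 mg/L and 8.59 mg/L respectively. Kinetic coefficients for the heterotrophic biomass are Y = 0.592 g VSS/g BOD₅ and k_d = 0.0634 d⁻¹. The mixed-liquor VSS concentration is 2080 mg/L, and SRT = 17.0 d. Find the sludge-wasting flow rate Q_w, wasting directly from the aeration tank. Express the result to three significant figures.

Q_w ≈ 1.20 m³/d

Steady-state biomass mass balance: V·X·(1 + k_d·θ_c) = Y·Q·(S₀ − S)·θ_c, so V = 0.592 × 22.1 × (405 − 8.59) × 17.0 / [2080 × (1 + 0.0634 × 17.0)] = 8.82×10^4 / 4322 = 20.40 m³.
Wasting from the aeration tank: Q_w = V / θ_c = 20.40 / 17.0 = 1.200 m³/d.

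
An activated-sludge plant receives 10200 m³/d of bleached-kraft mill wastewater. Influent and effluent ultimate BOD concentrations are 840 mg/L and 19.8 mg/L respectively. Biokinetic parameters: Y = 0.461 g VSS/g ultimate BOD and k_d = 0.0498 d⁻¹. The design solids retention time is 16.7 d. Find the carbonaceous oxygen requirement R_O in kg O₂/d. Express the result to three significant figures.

Observed yield with endogenous decay: Y_obs = Y / (1 + k_d·θ_c) = 0.461 / (1 + 0.0498 × 16.7) = 0.461 / 1.832 = 0.2517 g VSS/g ultimate BOD.
Q·(S₀ − S) = 10200 × (840 − 19.8) × 10⁻³ = 8366 kg/d removed.
Net sludge production P_X = 0.2517 × 8366 = 2106 kg VSS/d.
Carbonaceous O₂ demand = substrate oxidised − cell-mass equivalent = 8366 − 1.42 × 2106 = 5376 kg O₂/d.

R_O ≈ 5380 kg O₂/d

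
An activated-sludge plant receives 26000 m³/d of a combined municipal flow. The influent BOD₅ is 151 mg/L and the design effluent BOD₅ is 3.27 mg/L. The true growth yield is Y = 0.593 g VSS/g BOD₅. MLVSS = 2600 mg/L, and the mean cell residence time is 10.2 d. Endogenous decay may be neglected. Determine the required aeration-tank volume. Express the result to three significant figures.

V ≈ 8940 m³

With k_d = 0 the design equation reduces to V = Y Q (S₀−S) θ_c / X = 0.593 × 26000 × (151 − 3.27) × 10.2 / 2600 = 8936 m³.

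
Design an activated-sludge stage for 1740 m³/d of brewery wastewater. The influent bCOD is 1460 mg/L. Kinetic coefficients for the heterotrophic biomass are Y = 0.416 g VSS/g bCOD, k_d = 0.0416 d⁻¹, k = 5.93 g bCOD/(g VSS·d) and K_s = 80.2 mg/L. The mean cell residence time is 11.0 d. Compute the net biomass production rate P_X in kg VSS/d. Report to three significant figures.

From the Monod/SRT balance for a CMAS, S = K_s·(1+k_d θ_c)/[θ_c·(Y k − k_d) − 1] = 80.2 × (1 + 0.0416 × 11.0) / [11.0 × (0.416 × 5.93 − 0.0416) − 1] = 116.9 / 25.68 = 4.553 mg/L.
Y_obs = Y / (1 + k_d θ_c) = 0.416 / (1 + 0.0416 × 11.0) = 0.416 / 1.458 = 0.2854.
ΔS = 1460 − 4.55 = 1455 mg/L, so the substrate removal rate is 1740 × 1455/1000 = 2532 kg bCOD/d.
Net biomass production P_X = Y_obs × Q·(S₀ − S) = 0.2854 × 2532 = 722.8 kg VSS/d.

P_X ≈ 723 kg VSS/d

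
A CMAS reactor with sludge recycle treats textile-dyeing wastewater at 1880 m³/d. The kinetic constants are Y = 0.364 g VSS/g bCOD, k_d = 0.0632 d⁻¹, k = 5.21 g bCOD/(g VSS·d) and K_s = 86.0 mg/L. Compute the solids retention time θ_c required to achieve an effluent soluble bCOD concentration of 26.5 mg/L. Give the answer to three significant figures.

θ_c ≈ 2.61 d

From 1/θ_c = Y·k·S/(K_s + S) − k_d: Y·k·S/(K_s+S) = 0.364 × 5.21 × 26.5 / (86.0 + 26.5) = 0.4467 d⁻¹.
1/θ_c = 0.4467 − 0.0632 = 0.3835 d⁻¹, so θ_c = 2.607 d.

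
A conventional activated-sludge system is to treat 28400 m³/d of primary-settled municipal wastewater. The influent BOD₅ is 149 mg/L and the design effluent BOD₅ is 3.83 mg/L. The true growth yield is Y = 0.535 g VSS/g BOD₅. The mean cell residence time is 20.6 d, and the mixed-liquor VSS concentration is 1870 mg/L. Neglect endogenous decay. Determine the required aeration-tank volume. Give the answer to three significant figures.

With k_d = 0 the design equation reduces to V = Y Q (S₀−S) θ_c / X = 0.535 × 28400 × (149 − 3.83) × 20.6 / 1870 = 24298 m³.

V ≈ 24300 m³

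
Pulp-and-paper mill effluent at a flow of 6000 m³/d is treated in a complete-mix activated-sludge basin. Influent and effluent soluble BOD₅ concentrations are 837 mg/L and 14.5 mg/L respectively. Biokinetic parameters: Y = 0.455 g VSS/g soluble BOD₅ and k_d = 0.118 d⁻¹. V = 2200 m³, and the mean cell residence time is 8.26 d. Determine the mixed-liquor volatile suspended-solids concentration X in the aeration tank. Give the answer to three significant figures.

From V·X·(1 + k_d·θ_c) = Y·Q·(S₀ − S)·θ_c: X = 0.455 × 6000 × (837 − 14.5) × 8.26 / [2200 × (1 + 0.118 × 8.26)] = 4269 mg/L.

X ≈ 4270 mg/L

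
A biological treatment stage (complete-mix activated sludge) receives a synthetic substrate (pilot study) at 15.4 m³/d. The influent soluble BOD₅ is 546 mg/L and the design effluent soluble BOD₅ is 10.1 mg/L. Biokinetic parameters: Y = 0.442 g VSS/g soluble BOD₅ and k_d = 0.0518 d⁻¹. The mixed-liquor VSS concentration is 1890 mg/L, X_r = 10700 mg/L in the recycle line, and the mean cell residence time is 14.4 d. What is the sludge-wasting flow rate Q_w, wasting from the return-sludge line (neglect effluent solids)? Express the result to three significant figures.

Rearranging the biomass balance for a CMAS with decay, V = Y·Q·ΔS·θ_c / [X·(1+k_d θ_c)] = 0.442 × 15.4 × (546 − 10.1) × 14.4 / [1890 × (1 + 0.0518 × 14.4)] = 5.25×10^4 / 3300 = 15.92 m³.
Q_w = (V·X)/(θ_c X_r) = 15.92 × 1890 / (14.4 × 10700) = 0.1953 m³/d.

Q_w ≈ 0.195 m³/d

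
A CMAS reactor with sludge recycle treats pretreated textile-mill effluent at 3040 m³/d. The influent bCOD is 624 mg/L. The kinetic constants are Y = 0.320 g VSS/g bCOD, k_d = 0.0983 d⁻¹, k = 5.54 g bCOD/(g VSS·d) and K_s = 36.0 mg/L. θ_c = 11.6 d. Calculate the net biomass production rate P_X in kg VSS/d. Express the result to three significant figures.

P_X ≈ 282 kg VSS/d

From the Monod/SRT balance for a CMAS, S = K_s·(1+k_d θ_c)/[θ_c·(Y k − k_d) − 1] = 36.0 × (1 + 0.0983 × 11.6) / [11.6 × (0.320 × 5.54 − 0.0983) − 1] = 77.05 / 18.42 = 4.182 mg/L.
Observed yield with endogenous decay: Y_obs = Y / (1 + k_d·θ_c) = 0.320 / (1 + 0.0983 × 11.6) = 0.320 / 2.140 = 0.1495 g VSS/g bCOD.
ΔS = 624 − 4.18 = 619.8 mg/L, so the substrate removal rate is 3040 × 619.8/1000 = 1884 kg bCOD/d.
Biomass produced: P_X = Y_obs·Q·ΔS = 0.1495 × 1884 ≈ 281.7 kg VSS/d.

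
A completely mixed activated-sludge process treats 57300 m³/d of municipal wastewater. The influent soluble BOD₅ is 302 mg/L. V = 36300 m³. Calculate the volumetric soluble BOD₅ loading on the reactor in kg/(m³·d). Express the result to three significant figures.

L_v ≈ 0.477 kg soluble BOD₅/(m³·d)

Volumetric loading L_v = Q·S₀ / V = 57300 × 302 g/m³ / 36300 m³ = 476.7 g/(m³·d) = 0.4767 kg soluble BOD₅/(m³·d).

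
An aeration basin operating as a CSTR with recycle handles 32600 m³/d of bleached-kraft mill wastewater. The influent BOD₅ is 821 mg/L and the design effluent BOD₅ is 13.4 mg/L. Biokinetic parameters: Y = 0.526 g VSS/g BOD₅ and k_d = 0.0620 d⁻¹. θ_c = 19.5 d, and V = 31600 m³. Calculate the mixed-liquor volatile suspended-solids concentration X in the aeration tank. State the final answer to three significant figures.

X = Y·Q·ΔS·θ_c / [V·(1 + k_d θ_c)] = 0.526 × 32600 × (821 − 13.4) × 19.5 / [31600 × (1 + 0.0620 × 19.5)] = 3869 mg/L.

X ≈ 3870 mg/L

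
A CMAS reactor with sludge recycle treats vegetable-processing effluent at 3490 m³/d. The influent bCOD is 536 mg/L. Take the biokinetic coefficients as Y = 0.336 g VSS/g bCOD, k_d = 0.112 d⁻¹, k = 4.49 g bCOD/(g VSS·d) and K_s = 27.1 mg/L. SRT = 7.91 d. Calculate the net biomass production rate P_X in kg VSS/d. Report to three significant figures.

P_X ≈ 330 kg VSS/d

For a completely mixed reactor with recycle the Lawrence–McCarty relation gives S = K_s·(1 + k_d·θ_c) / [θ_c·(Y·k − k_d) − 1] = 27.1 × (1 + 0.112 × 7.91) / [7.91 × (0.336 × 4.49 − 0.112) − 1] = 51.11 / 10.05 = 5.087 mg/L.
Y_obs = Y / (1 + k_d θ_c) = 0.336 / (1 + 0.112 × 7.91) = 0.336 / 1.886 = 0.1782.
Mass of bCOD removed per day: Q(S₀ − S) = 3490 × 530.9 g/m³ = 1853 kg/d.
Biomass produced: P_X = Y_obs·Q·ΔS = 0.1782 × 1853 ≈ 330.1 kg VSS/d.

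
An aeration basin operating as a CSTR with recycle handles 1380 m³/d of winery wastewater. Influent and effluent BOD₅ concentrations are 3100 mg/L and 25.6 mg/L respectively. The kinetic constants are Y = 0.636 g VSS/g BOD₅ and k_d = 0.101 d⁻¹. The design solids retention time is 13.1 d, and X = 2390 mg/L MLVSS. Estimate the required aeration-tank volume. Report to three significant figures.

V ≈ 6370 m³

From the SRT design equation V = Y Q (S₀−S) θ_c / [X (1 + k_d θ_c)] = 0.636 × 1380 × (3100 − 25.6) × 13.1 / [2390 × (1 + 0.101 × 13.1)] = 3.53×10^7 / 5552 = 6367 m³.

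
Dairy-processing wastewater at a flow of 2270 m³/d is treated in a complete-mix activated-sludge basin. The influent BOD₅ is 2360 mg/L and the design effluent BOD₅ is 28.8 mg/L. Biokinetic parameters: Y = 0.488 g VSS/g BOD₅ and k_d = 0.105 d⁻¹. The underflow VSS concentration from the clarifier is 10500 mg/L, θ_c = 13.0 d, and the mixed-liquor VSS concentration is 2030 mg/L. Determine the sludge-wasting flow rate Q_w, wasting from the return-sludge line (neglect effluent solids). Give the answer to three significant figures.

Rearranging the biomass balance for a CMAS with decay, V = Y·Q·ΔS·θ_c / [X·(1+k_d θ_c)] = 0.488 × 2270 × (2360 − 28.8) × 13.0 / [2030 × (1 + 0.105 × 13.0)] = 3.36×10^7 / 4801 = 6993 m³.
θ_c = V·X/(Q_w·X_r) when wasting from the recycle, so Q_w = V·X/(θ_c·X_r) = 6993 × 2030 / (13.0 × 10500) = 104.0 m³/d.

Q_w ≈ 104 m³/d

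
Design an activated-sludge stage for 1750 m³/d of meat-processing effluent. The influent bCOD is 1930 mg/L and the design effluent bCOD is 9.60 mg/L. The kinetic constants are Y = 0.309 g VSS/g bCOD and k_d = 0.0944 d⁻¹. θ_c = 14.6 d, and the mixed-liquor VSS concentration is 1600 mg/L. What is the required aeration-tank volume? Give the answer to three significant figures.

V ≈ 3980 m³

From the SRT design equation V = Y Q (S₀−S) θ_c / [X (1 + k_d θ_c)] = 0.309 × 1750 × (1930 − 9.60) × 14.6 / [1600 × (1 + 0.0944 × 14.6)] = 1.52×10^7 / 3805 = 3984 m³.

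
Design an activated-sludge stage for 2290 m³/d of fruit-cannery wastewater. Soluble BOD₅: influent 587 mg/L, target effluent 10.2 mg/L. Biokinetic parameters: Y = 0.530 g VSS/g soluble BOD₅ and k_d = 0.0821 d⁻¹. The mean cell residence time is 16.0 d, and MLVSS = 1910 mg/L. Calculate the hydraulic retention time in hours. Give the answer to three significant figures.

Rearranging the biomass balance for a CMAS with decay, V = Y·Q·ΔS·θ_c / [X·(1+k_d θ_c)] = 0.530 × 2290 × (587 − 10.2) × 16.0 / [1910 × (1 + 0.0821 × 16.0)] = 1.12×10^7 / 4419 = 2535 m³.
HRT = V/Q = 2535 m³ / 2290 m³·d⁻¹ = 1.107 d × 24 = 26.57 h.

τ ≈ 26.6 h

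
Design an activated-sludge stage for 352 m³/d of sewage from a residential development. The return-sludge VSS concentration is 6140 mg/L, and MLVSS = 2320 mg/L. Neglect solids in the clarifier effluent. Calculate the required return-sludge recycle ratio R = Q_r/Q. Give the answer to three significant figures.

R = Q_r/Q = X/(X_r − X) = 2320 / (6140 − 2320) = 0.6073.

R ≈ 0.607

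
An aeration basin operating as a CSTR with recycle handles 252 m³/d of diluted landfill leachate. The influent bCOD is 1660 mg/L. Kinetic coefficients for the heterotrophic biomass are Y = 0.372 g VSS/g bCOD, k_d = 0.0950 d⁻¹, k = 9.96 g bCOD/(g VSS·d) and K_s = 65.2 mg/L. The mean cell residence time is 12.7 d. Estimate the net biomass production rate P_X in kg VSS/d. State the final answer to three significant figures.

Effluent substrate depends only on kinetics and SRT: S = K_s(1 + k_d θ_c) / [θ_c(Yk − k_d) − 1] = 65.2 × (1 + 0.0950 × 12.7) / [12.7 × (0.372 × 9.96 − 0.0950) − 1] = 143.9 / 44.85 = 3.208 mg/L.
Y_obs = Y / (1 + k_d θ_c) = 0.372 / (1 + 0.0950 × 12.7) = 0.372 / 2.207 = 0.1686.
Q·(S₀ − S) = 252 × (1660 − 3.21) × 10⁻³ = 417.5 kg/d removed.
Biomass produced: P_X = Y_obs·Q·ΔS = 0.1686 × 417.5 ≈ 70.39 kg VSS/d.

P_X ≈ 70.4 kg VSS/d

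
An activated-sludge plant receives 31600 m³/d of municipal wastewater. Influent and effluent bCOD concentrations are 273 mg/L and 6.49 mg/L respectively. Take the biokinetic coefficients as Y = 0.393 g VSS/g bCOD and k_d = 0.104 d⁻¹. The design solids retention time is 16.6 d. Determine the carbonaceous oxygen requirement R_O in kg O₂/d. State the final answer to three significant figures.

R_O ≈ 6700 kg O₂/d

The observed yield is Y_obs = Y/(1 + k_d·θ_c) = 0.393 / (1 + 0.104 × 16.6) = 0.393 / 2.726 = 0.1441 g VSS per g bCOD removed.
Mass of bCOD removed per day: Q(S₀ − S) = 31600 × 266.5 g/m³ = 8422 kg/d.
P_X = Y_obs·Q·(S₀ − S) = 0.1441 × 8422 = 1214 kg VSS/d.
R_O = Q·(S₀ − S) − 1.42·P_X = 8422 − 1.42 × 1214 = 6698 kg O₂/d.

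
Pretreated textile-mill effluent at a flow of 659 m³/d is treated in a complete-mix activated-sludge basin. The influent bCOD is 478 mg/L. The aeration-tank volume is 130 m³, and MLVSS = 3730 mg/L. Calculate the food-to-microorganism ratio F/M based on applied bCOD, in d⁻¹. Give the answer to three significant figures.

F/M = applied load / biomass = Q·S₀/(V·X) = 659 × 478 / (130.0 × 3730) = 0.6496 d⁻¹.

F/M ≈ 0.650 d⁻¹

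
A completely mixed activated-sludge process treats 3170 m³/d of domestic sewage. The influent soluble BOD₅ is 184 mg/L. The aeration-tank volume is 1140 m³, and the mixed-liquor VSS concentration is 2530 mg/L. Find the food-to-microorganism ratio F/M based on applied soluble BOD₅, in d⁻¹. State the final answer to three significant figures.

F/M = Q·S₀ / (V·X) = 3170 × 184 / (1140 × 2530) = 0.2022 g soluble BOD₅·(g VSS·d)⁻¹.

F/M ≈ 0.202 d⁻¹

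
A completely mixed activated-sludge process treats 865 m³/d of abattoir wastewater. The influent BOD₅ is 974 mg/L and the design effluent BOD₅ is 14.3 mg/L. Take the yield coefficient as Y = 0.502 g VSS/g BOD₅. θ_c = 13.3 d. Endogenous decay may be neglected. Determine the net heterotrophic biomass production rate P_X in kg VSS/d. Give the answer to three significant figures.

P_X ≈ 417 kg VSS/d

With endogenous decay neglected, the observed yield equals the true yield: Y_obs = Y = 0.502 g VSS/g BOD₅.
ΔS = 974 − 14.3 = 959.7 mg/L, so the substrate removal rate is 865 × 959.7/1000 = 830.1 kg BOD₅/d.
Biomass produced: P_X = Y_obs·Q·ΔS = 0.5020 × 830.1 ≈ 416.7 kg VSS/d.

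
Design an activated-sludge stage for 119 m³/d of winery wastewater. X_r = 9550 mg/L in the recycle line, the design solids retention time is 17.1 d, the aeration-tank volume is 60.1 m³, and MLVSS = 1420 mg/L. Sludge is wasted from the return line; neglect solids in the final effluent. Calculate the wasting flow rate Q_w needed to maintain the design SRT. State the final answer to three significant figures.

Q_w = (V·X)/(θ_c X_r) = 60.10 × 1420 / (17.1 × 9550) = 0.5226 m³/d.

Q_w ≈ 0.523 m³/d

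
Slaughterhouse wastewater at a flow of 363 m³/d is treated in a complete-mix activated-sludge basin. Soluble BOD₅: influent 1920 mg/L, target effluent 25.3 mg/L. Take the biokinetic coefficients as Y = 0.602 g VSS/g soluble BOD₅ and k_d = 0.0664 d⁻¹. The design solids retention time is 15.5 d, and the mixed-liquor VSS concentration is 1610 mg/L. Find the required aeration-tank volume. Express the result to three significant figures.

V ≈ 1960 m³

Steady-state biomass mass balance: V·X·(1 + k_d·θ_c) = Y·Q·(S₀ − S)·θ_c, so V = 0.602 × 363 × (1920 − 25.3) × 15.5 / [1610 × (1 + 0.0664 × 15.5)] = 6.42×10^6 / 3267 = 1964 m³.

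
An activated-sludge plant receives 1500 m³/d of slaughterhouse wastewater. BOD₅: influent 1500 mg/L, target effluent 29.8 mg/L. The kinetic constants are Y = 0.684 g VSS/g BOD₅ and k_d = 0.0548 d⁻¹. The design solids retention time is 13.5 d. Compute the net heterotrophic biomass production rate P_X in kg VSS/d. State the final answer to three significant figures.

P_X ≈ 867 kg VSS/d

The observed yield is Y_obs = Y/(1 + k_d·θ_c) = 0.684 / (1 + 0.0548 × 13.5) = 0.684 / 1.740 = 0.3931 g VSS per g BOD₅ removed.
Q·(S₀ − S) = 1500 × (1500 − 29.8) × 10⁻³ = 2205 kg/d removed.
Biomass produced: P_X = Y_obs·Q·ΔS = 0.3931 × 2205 ≈ 867.0 kg VSS/d.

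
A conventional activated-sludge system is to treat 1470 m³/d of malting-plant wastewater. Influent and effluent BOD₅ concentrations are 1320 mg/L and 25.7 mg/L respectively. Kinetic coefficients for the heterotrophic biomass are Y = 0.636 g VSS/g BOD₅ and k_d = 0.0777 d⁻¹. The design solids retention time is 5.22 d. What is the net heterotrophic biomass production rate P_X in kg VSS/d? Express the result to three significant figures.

P_X ≈ 861 kg VSS/d

Observed yield with endogenous decay: Y_obs = Y / (1 + k_d·θ_c) = 0.636 / (1 + 0.0777 × 5.22) = 0.636 / 1.406 = 0.4525 g VSS/g BOD₅.
Q·(S₀ − S) = 1470 × (1320 − 25.7) × 10⁻³ = 1903 kg/d removed.
So the net sludge growth is P_X = 0.4525 × 1903 = 860.9 kg VSS/d.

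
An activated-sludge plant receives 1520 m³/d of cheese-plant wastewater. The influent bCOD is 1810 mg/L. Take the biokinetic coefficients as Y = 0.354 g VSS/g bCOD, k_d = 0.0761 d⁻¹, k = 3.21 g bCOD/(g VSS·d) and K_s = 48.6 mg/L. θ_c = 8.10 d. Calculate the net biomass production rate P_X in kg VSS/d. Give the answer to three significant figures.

For a completely mixed reactor with recycle the Lawrence–McCarty relation gives S = K_s·(1 + k_d·θ_c) / [θ_c·(Y·k − k_d) − 1] = 48.6 × (1 + 0.0761 × 8.10) / [8.10 × (0.354 × 3.21 − 0.0761) − 1] = 78.56 / 7.588 = 10.35 mg/L.
Correct the yield for decay: Y_obs = Y/(1 + k_d θ_c) = 0.354 / (1 + 0.0761 × 8.10) = 0.354 / 1.616 = 0.2190.
ΔS = 1810 − 10.4 = 1800 mg/L, so the substrate removal rate is 1520 × 1800/1000 = 2735 kg bCOD/d.
Net biomass production P_X = Y_obs × Q·(S₀ − S) = 0.2190 × 2735 = 599.1 kg VSS/d.

P_X ≈ 599 kg VSS/d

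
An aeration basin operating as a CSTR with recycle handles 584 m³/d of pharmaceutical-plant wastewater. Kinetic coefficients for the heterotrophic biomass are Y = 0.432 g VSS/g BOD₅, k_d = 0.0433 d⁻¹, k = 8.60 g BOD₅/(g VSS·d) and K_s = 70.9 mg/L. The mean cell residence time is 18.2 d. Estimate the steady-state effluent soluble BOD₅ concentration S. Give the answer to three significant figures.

For a completely mixed reactor with recycle the Lawrence–McCarty relation gives S = K_s·(1 + k_d·θ_c) / [θ_c·(Y·k − k_d) − 1] = 70.9 × (1 + 0.0433 × 18.2) / [18.2 × (0.432 × 8.60 − 0.0433) − 1] = 126.8 / 65.83 = 1.926 mg/L.

S ≈ 1.93 mg/L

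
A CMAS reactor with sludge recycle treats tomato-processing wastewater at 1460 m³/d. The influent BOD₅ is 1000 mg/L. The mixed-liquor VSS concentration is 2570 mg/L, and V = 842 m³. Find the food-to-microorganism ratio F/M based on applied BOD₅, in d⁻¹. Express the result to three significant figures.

Food-to-microorganism ratio F/M = Q S₀ / (V X) = 1460 × 1000 / (842.0 × 2570) = 0.6747 d⁻¹.

F/M ≈ 0.675 d⁻¹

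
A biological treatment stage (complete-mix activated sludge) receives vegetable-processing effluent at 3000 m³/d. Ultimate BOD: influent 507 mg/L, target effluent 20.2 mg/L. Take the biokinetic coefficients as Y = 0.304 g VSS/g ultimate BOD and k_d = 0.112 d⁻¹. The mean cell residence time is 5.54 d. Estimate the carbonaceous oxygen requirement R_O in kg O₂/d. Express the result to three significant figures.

R_O ≈ 1070 kg O₂/d

The observed yield is Y_obs = Y/(1 + k_d·θ_c) = 0.304 / (1 + 0.112 × 5.54) = 0.304 / 1.620 = 0.1876 g VSS per g ultimate BOD removed.
Substrate removed = Q·(S₀ − S) = 3000 m³/d × (507 − 20.2) g/m³ = 1.46×10^6 g/d = 1460 kg/d.
Net sludge production P_X = 0.1876 × 1460 = 274.0 kg VSS/d.
Carbonaceous O₂ demand = substrate oxidised − cell-mass equivalent = 1460 − 1.42 × 274.0 = 1071 kg O₂/d.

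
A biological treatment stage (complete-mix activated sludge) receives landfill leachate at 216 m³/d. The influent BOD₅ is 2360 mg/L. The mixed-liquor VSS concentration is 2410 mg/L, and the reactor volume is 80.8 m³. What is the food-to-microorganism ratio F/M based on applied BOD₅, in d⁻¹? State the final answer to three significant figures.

F/M = applied load / biomass = Q·S₀/(V·X) = 216 × 2360 / (80.80 × 2410) = 2.618 d⁻¹.

F/M ≈ 2.62 d⁻¹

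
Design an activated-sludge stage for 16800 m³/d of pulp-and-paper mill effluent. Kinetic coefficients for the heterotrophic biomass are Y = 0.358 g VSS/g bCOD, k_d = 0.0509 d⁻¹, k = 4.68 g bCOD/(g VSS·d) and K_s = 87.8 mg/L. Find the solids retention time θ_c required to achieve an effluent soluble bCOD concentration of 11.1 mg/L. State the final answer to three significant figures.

θ_c ≈ 7.29 d

Specific growth rate at S = 11.1 mg/L: μ = YkS/(K_s+S) = 0.358·4.68·11.1/(87.8+11.1) = 0.1880 d⁻¹.
1/θ_c = 0.1880 − 0.0509 = 0.1371 d⁻¹, so θ_c = 7.292 d.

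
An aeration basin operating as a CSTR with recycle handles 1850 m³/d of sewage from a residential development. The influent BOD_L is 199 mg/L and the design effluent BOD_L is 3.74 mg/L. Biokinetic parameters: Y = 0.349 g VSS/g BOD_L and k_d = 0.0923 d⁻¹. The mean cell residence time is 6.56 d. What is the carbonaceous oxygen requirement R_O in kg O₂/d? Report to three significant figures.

R_O ≈ 250 kg O₂/d

The observed yield is Y_obs = Y/(1 + k_d·θ_c) = 0.349 / (1 + 0.0923 × 6.56) = 0.349 / 1.605 = 0.2174 g VSS per g BOD_L removed.
Q·(S₀ − S) = 1850 × (199 − 3.74) × 10⁻³ = 361.2 kg/d removed.
Net sludge production P_X = 0.2174 × 361.2 = 78.52 kg VSS/d.
R_O = Q·(S₀ − S) − 1.42·P_X = 361.2 − 1.42 × 78.52 = 249.7 kg O₂/d.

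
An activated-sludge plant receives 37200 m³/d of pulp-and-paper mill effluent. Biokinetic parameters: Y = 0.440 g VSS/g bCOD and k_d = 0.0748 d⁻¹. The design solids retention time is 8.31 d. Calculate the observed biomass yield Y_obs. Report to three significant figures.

Y_obs ≈ 0.271 g VSS/g bCOD

Y_obs = Y / (1 + k_d θ_c) = 0.440 / (1 + 0.0748 × 8.31) = 0.440 / 1.622 = 0.2713.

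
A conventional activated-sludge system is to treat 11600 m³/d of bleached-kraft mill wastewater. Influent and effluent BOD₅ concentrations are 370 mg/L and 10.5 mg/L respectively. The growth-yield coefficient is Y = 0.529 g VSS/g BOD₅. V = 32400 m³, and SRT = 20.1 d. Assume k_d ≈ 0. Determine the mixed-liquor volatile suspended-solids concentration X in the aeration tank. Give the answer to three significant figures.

Without decay, X = Y Q (S₀−S) θ_c / V = 0.529 × 11600 × (370 − 10.5) × 20.1 / 32400 = 1369 mg/L.

X ≈ 1370 mg/L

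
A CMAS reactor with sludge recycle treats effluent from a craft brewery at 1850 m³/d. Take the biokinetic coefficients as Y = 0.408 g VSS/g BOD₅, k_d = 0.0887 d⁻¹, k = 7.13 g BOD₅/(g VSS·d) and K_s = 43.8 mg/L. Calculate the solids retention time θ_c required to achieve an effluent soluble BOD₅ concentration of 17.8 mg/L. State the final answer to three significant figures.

At the target effluent, Y k S/(K_s+S) = 0.408×7.13×17.8/61.60 = 0.8406 d⁻¹.
1/θ_c = 0.8406 − 0.0887 = 0.7519 d⁻¹, so θ_c = 1.330 d.

θ_c ≈ 1.33 d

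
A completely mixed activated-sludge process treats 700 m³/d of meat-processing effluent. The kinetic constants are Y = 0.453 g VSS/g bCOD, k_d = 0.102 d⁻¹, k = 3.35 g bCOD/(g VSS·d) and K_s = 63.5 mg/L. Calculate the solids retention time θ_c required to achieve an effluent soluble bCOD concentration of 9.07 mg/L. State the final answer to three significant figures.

Specific growth rate at S = 9.07 mg/L: μ = YkS/(K_s+S) = 0.453·3.35·9.07/(63.5+9.07) = 0.1897 d⁻¹.
1/θ_c = 0.1897 − 0.102 = 0.08767 d⁻¹, so θ_c = 11.41 d.

θ_c ≈ 11.4 d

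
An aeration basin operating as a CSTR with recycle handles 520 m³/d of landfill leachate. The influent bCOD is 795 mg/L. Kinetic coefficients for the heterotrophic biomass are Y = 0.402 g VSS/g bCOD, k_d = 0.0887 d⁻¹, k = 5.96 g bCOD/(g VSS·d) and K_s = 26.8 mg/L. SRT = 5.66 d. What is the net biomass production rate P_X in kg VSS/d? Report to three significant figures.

From the Monod/SRT balance for a CMAS, S = K_s·(1+k_d θ_c)/[θ_c·(Y k − k_d) − 1] = 26.8 × (1 + 0.0887 × 5.66) / [5.66 × (0.402 × 5.96 − 0.0887) − 1] = 40.25 / 12.06 = 3.338 mg/L.
Observed yield with endogenous decay: Y_obs = Y / (1 + k_d·θ_c) = 0.402 / (1 + 0.0887 × 5.66) = 0.402 / 1.502 = 0.2676 g VSS/g bCOD.
Substrate removed = Q·(S₀ − S) = 520 m³/d × (795 − 3.34) g/m³ = 4.12×10^5 g/d = 411.7 kg/d.
Net biomass production P_X = Y_obs × Q·(S₀ − S) = 0.2676 × 411.7 = 110.2 kg VSS/d.

P_X ≈ 110 kg VSS/d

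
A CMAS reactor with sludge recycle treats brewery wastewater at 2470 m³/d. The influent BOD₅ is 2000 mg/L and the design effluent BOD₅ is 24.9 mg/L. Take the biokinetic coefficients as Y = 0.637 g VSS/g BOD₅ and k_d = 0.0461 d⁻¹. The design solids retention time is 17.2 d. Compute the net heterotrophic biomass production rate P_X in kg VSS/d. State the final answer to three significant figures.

P_X ≈ 1730 kg VSS/d

Y_obs = Y / (1 + k_d θ_c) = 0.637 / (1 + 0.0461 × 17.2) = 0.637 / 1.793 = 0.3553.
Mass of BOD₅ removed per day: Q(S₀ − S) = 2470 × 1975 g/m³ = 4878 kg/d.
P_X = Y_obs · Q(S₀ − S) = 0.3553 × 4878 = 1733 kg VSS/d.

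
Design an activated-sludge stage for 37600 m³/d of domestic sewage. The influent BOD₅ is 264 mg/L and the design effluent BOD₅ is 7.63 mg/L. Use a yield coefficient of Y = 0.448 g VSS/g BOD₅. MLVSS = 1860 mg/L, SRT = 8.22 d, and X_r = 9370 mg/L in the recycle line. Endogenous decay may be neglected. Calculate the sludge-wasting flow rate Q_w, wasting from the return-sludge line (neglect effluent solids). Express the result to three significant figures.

Q_w ≈ 461 m³/d

With k_d = 0 the design equation reduces to V = Y Q (S₀−S) θ_c / X = 0.448 × 37600 × (264 − 7.63) × 8.22 / 1860 = 19085 m³.
Wasting from the return line (neglecting effluent solids): Q_w = V·X / (θ_c·X_r) = 19085 × 1860 / (8.22 × 9370) = 460.9 m³/d.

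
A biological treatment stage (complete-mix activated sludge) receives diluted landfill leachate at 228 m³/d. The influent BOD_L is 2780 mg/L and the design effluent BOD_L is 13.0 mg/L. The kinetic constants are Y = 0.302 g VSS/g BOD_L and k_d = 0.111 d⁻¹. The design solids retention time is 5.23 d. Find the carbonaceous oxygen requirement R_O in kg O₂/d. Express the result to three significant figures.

The observed yield is Y_obs = Y/(1 + k_d·θ_c) = 0.302 / (1 + 0.111 × 5.23) = 0.302 / 1.581 = 0.1911 g VSS per g BOD_L removed.
Q·(S₀ − S) = 228 × (2780 − 13.0) × 10⁻³ = 630.9 kg/d removed.
Net sludge production P_X = 0.1911 × 630.9 = 120.5 kg VSS/d.
Carbonaceous O₂ demand = substrate oxidised − cell-mass equivalent = 630.9 − 1.42 × 120.5 = 459.7 kg O₂/d.

R_O ≈ 460 kg O₂/d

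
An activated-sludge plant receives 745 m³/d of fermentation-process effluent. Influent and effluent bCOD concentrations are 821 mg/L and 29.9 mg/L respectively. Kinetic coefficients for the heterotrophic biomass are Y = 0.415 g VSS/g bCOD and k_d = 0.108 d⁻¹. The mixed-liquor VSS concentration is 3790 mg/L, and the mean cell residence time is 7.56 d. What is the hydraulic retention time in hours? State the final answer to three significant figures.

Steady-state biomass mass balance: V·X·(1 + k_d·θ_c) = Y·Q·(S₀ − S)·θ_c, so V = 0.415 × 745 × (821 − 29.9) × 7.56 / [3790 × (1 + 0.108 × 7.56)] = 1.85×10^6 / 6884 = 268.6 m³.
τ = V/Q = 268.6/745 = 0.3605 d, or 8.653 h.

τ ≈ 8.65 h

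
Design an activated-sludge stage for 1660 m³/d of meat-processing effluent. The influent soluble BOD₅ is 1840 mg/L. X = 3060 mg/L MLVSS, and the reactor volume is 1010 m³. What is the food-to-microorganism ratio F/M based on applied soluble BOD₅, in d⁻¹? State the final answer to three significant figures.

F/M ≈ 0.988 d⁻¹

F/M = Q·S₀ / (V·X) = 1660 × 1840 / (1010 × 3060) = 0.9883 g soluble BOD₅·(g VSS·d)⁻¹.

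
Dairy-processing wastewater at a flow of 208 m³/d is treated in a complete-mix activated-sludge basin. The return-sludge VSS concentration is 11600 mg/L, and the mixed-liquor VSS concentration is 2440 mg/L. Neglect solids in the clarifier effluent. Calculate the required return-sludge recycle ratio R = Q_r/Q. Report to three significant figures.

R ≈ 0.266

Mass balance around the secondary clarifier (neglecting effluent solids): R = X / (X_r − X) = 2440 / (11600 − 2440) = 0.2664.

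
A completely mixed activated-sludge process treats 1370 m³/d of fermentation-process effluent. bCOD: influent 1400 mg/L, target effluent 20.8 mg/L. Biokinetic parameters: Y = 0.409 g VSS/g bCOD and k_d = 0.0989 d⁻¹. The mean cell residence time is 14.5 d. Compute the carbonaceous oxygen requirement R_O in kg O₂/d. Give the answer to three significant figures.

R_O ≈ 1440 kg O₂/d

Observed yield with endogenous decay: Y_obs = Y / (1 + k_d·θ_c) = 0.409 / (1 + 0.0989 × 14.5) = 0.409 / 2.434 = 0.1680 g VSS/g bCOD.
Substrate removed = Q·(S₀ − S) = 1370 m³/d × (1400 − 20.8) g/m³ = 1.89×10^6 g/d = 1890 kg/d.
Net sludge production P_X = 0.1680 × 1890 = 317.5 kg VSS/d.
R_O = Q·ΔS − 1.42 P_X = 1890 − 450.8 = 1439 kg O₂/d.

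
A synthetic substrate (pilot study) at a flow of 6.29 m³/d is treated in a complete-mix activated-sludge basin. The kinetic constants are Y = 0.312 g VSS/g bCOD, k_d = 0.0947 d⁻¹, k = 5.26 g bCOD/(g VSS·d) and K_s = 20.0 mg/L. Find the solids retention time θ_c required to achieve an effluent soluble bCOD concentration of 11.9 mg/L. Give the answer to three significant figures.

Specific growth rate at S = 11.9 mg/L: μ = YkS/(K_s+S) = 0.312·5.26·11.9/(20.0+11.9) = 0.6122 d⁻¹.
θ_c = 1/(μ − k_d) = 1/(0.6122 − 0.0947) = 1/0.5175 = 1.932 d.

θ_c ≈ 1.93 d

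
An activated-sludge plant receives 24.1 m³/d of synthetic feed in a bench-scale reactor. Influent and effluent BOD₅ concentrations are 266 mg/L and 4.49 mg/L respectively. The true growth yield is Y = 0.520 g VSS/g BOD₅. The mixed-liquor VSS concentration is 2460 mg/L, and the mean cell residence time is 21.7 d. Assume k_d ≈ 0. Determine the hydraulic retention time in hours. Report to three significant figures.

Biomass mass balance (decay neglected): V·X = Y·Q·(S₀ − S)·θ_c, so V = 0.520 × 24.1 × (266 − 4.49) × 21.7 / 2460 = 28.91 m³.
τ = V/Q = 28.91/24.1 = 1.200 d, or 28.79 h.

τ ≈ 28.8 h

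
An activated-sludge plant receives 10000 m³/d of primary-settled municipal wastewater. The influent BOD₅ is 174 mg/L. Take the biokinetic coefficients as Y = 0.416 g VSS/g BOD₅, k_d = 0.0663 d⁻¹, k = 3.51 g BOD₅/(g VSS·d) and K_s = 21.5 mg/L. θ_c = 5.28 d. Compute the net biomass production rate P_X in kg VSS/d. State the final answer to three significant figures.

P_X ≈ 522 kg VSS/d

For a completely mixed reactor with recycle the Lawrence–McCarty relation gives S = K_s·(1 + k_d·θ_c) / [θ_c·(Y·k − k_d) − 1] = 21.5 × (1 + 0.0663 × 5.28) / [5.28 × (0.416 × 3.51 − 0.0663) − 1] = 29.03 / 6.360 = 4.564 mg/L.
Correct the yield for decay: Y_obs = Y/(1 + k_d θ_c) = 0.416 / (1 + 0.0663 × 5.28) = 0.416 / 1.350 = 0.3081.
Substrate removed = Q·(S₀ − S) = 10000 m³/d × (174 − 4.56) g/m³ = 1.69×10^6 g/d = 1694 kg/d.
P_X = Y_obs · Q(S₀ − S) = 0.3081 × 1694 = 522.1 kg VSS/d.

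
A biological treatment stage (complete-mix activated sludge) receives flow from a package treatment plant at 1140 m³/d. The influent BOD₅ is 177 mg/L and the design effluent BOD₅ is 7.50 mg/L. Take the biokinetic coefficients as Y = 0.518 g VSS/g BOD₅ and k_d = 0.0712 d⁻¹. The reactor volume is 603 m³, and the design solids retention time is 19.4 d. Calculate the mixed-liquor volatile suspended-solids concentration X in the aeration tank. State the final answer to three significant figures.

From V·X·(1 + k_d·θ_c) = Y·Q·(S₀ − S)·θ_c: X = 0.518 × 1140 × (177 − 7.50) × 19.4 / [603 × (1 + 0.0712 × 19.4)] = 1352 mg/L.

X ≈ 1350 mg/L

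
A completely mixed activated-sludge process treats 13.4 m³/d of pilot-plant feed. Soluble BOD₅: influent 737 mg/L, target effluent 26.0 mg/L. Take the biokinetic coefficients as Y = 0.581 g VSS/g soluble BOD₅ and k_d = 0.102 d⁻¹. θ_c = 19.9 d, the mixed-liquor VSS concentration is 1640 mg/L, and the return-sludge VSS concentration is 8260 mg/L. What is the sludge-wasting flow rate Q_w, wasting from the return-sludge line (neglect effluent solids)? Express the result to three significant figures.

Rearranging the biomass balance for a CMAS with decay, V = Y·Q·ΔS·θ_c / [X·(1+k_d θ_c)] = 0.581 × 13.4 × (737 − 26.0) × 19.9 / [1640 × (1 + 0.102 × 19.9)] = 1.1×10^5 / 4969 = 22.17 m³.
Q_w = (V·X)/(θ_c X_r) = 22.17 × 1640 / (19.9 × 8260) = 0.2212 m³/d.

Q_w ≈ 0.221 m³/d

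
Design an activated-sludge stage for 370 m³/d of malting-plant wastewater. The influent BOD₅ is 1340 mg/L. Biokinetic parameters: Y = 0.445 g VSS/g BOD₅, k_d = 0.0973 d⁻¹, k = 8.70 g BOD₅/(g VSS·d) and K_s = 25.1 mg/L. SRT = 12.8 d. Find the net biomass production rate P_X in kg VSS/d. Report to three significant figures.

Effluent substrate depends only on kinetics and SRT: S = K_s(1 + k_d θ_c) / [θ_c(Yk − k_d) − 1] = 25.1 × (1 + 0.0973 × 12.8) / [12.8 × (0.445 × 8.70 − 0.0973) − 1] = 56.36 / 47.31 = 1.191 mg/L.
Correct the yield for decay: Y_obs = Y/(1 + k_d θ_c) = 0.445 / (1 + 0.0973 × 12.8) = 0.445 / 2.245 = 0.1982.
Substrate removed = Q·(S₀ − S) = 370 m³/d × (1340 − 1.19) g/m³ = 4.95×10^5 g/d = 495.4 kg/d.
Net biomass production P_X = Y_obs × Q·(S₀ − S) = 0.1982 × 495.4 = 98.17 kg VSS/d.

P_X ≈ 98.2 kg VSS/d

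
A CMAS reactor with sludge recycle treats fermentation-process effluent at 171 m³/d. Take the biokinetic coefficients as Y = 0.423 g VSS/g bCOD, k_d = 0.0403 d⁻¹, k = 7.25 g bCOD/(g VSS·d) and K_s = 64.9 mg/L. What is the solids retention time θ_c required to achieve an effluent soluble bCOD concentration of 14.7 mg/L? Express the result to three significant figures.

θ_c ≈ 1.90 d

From 1/θ_c = Y·k·S/(K_s + S) − k_d: Y·k·S/(K_s+S) = 0.423 × 7.25 × 14.7 / (64.9 + 14.7) = 0.5663 d⁻¹.
θ_c = 1/(μ − k_d) = 1/(0.5663 − 0.0403) = 1/0.5260 = 1.901 d.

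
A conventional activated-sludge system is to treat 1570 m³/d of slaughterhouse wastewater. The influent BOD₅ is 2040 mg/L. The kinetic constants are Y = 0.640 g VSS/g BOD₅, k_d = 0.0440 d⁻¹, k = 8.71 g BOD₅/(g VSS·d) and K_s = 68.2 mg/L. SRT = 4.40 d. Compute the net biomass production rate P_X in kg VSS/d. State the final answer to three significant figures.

Effluent substrate depends only on kinetics and SRT: S = K_s(1 + k_d θ_c) / [θ_c(Yk − k_d) − 1] = 68.2 × (1 + 0.0440 × 4.40) / [4.40 × (0.640 × 8.71 − 0.0440) − 1] = 81.40 / 23.33 = 3.489 mg/L.
Y_obs = Y / (1 + k_d θ_c) = 0.640 / (1 + 0.0440 × 4.40) = 0.640 / 1.194 = 0.5362.
Mass of BOD₅ removed per day: Q(S₀ − S) = 1570 × 2037 g/m³ = 3197 kg/d.
So the net sludge growth is P_X = 0.5362 × 3197 = 1714 kg VSS/d.

P_X ≈ 1710 kg VSS/d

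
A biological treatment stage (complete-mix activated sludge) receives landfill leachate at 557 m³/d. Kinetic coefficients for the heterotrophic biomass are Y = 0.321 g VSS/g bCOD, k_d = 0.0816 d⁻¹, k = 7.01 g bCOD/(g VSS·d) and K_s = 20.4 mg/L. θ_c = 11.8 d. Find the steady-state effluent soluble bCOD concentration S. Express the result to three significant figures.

S ≈ 1.63 mg/L

For a completely mixed reactor with recycle the Lawrence–McCarty relation gives S = K_s·(1 + k_d·θ_c) / [θ_c·(Y·k − k_d) − 1] = 20.4 × (1 + 0.0816 × 11.8) / [11.8 × (0.321 × 7.01 − 0.0816) − 1] = 40.04 / 24.59 = 1.628 mg/L.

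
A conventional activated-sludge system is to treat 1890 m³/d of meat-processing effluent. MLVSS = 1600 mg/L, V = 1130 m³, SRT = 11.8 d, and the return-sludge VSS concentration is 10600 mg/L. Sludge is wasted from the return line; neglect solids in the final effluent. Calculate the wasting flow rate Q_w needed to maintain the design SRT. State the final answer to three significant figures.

θ_c = V·X/(Q_w·X_r) when wasting from the recycle, so Q_w = V·X/(θ_c·X_r) = 1130 × 1600 / (11.8 × 10600) = 14.45 m³/d.

Q_w ≈ 14.5 m³/d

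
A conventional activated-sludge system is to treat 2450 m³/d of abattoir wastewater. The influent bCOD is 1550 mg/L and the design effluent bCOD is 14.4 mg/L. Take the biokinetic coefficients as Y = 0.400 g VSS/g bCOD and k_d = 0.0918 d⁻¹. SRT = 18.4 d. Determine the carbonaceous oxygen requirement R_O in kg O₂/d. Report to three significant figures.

The observed yield is Y_obs = Y/(1 + k_d·θ_c) = 0.400 / (1 + 0.0918 × 18.4) = 0.400 / 2.689 = 0.1487 g VSS per g bCOD removed.
ΔS = 1550 − 14.4 = 1536 mg/L, so the substrate removal rate is 2450 × 1536/1000 = 3762 kg bCOD/d.
Biomass synthesised: P_X = Y_obs × 3762 = 559.6 kg VSS/d.
Carbonaceous O₂ demand = substrate oxidised − cell-mass equivalent = 3762 − 1.42 × 559.6 = 2968 kg O₂/d.

R_O ≈ 2970 kg O₂/d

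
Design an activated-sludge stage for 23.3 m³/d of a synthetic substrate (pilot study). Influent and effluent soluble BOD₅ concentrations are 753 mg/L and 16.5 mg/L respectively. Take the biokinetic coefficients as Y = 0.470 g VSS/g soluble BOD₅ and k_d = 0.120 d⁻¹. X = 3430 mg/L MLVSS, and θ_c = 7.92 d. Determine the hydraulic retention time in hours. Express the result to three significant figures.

Rearranging the biomass balance for a CMAS with decay, V = Y·Q·ΔS·θ_c / [X·(1+k_d θ_c)] = 0.470 × 23.3 × (753 − 16.5) × 7.92 / [3430 × (1 + 0.120 × 7.92)] = 6.39×10^4 / 6690 = 9.548 m³.
Hydraulic retention time τ = V/Q = 9.548 / 23.3 = 0.4098 d = 9.835 h.

τ ≈ 9.84 h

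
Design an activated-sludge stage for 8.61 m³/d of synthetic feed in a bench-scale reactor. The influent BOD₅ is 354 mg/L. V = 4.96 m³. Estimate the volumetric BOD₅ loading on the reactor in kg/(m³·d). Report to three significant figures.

L_v ≈ 0.615 kg BOD₅/(m³·d)

L_v = Q S₀ / V = 8.61 × 354 × 10⁻³ / 4.960 = 0.6145 kg/(m³·d).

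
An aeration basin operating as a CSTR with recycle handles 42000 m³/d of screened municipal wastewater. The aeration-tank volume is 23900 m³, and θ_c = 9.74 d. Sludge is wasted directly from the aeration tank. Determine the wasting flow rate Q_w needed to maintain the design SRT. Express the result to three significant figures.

Q_w ≈ 2450 m³/d

With mixed-liquor wasting, θ_c = V/Q_w, so Q_w = V/θ_c = 23900/9.74 = 2454 m³/d.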